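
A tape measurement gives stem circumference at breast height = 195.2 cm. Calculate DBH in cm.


Formula: DBH = C / pi
DBH = 195.2 / pi
pi = 3.14159...
DBH = 62.1 cm

62.1


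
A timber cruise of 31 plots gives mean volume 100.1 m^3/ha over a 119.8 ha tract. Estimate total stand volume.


Formula: Total Volume = Mean Volume per ha * Total Area
Total Volume = 100.1 m^3/ha * 119.8 ha
Total Volume = 11992 m^3

11992


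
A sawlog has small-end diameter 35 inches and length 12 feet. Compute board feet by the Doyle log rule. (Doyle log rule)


Doyle: BF = (D - 4)^2 * L / 16
Adjusted diameter = 35 - 4 = 31 in
(D-4)^2 = 31^2 = 961
BF = 961 * 12 / 16 = 721 BF

721


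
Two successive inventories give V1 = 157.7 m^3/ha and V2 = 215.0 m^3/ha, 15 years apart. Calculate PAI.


Formula: PAI = (V_T2 - V_T1) / (T2 - T1)
Volume increment = 215.0 - 157.7 = 57.3 m^3/ha
PAI = 57.3 / 15 = 3.82 m^3/ha/year

3.82


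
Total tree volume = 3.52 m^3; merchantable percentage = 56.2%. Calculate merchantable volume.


Formula: MV = V_total * (merchantable_pct / 100)
Merchantable fraction = 56.2% / 100 = 0.562
MV = 3.52 m^3 * 0.562 = 1.978 m^3

1.978


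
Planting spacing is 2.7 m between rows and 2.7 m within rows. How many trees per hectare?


Formula: TPH = 10000 m^2/ha / (spacing_x * spacing_y)
Area per tree = 2.7 m * 2.7 m = 7.29 m^2
TPH = 10000 / 7.29 = 1372 trees/ha

1372


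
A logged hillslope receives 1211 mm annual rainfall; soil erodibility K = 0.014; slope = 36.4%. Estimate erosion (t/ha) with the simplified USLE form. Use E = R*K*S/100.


Formula: E = R * K * S / 100  (simplified USLE)
R * K = 1211 * 0.014 = 16.954
E = 16.954 * 36.4 / 100 = 6.17 t/ha

6.17


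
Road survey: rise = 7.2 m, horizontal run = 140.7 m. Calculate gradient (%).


Formula: Gradient = rise / run * 100
Gradient = 7.2 / 140.7 * 100 = 5.1%

5.1


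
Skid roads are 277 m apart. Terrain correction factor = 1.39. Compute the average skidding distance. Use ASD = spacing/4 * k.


Formula: ASD = (spacing / 4) * correction
Uncorrected distance = spacing / 4 = 277 / 4 = 69.25 m
ASD = 69.25 * 1.39 = 96 m

96


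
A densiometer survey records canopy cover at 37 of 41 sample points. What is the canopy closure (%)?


Formula: Canopy closure = covered points / total points * 100
Closure = 37 / 41 * 100
Closure = 0.9024 * 100 = 90.2%

90.2


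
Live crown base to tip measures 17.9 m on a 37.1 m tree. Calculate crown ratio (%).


Formula: Crown Ratio = (Crown Length / Total Height) * 100
CR = (17.9 m / 37.1 m) * 100
CR = 0.4825 * 100 = 48.2%

48.2


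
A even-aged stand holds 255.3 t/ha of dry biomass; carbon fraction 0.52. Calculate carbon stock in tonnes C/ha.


Formula: Carbon Stock = Biomass * Carbon Fraction
C = 255.3 t/ha * 0.52
C = 132.8 t C/ha

132.8


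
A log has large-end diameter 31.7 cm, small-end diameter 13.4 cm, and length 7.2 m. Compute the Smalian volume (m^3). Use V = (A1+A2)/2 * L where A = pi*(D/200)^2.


Smalian: V = (A1 + A2)/2 * L,  A = pi*(D/200)^2
A1 = pi*(31.7/200)^2 = 0.078924 m^2
A2 = pi*(13.4/200)^2 = 0.014103 m^2
V = (0.078924+0.014103)/2*7.2 = 0.3349 m^3

0.3349


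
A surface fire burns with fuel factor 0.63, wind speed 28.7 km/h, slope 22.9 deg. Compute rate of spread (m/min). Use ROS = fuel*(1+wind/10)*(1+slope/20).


Formula: ROS = fuel * (1 + wind/10) * (1 + slope/20)
Wind factor = 1 + 28.7/10 = 3.87
Slope factor = 1 + 22.9/20 = 2.145
ROS = 0.63 * 3.87 * 2.145 = 5.23 m/min

5.23


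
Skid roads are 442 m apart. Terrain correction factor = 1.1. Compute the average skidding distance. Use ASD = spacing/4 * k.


Formula: ASD = (spacing / 4) * correction
Uncorrected distance = spacing / 4 = 442 / 4 = 110.5 m
ASD = 110.5 * 1.1 = 122 m

122


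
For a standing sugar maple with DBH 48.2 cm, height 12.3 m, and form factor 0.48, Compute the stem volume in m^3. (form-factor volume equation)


Formula: V = pi * (DBH/200)^2 * H * ff
Radius = DBH/200 = 48.2/200 = 0.241 m
Radius^2 = 0.241^2 = 0.058081 m^2
V = pi * 0.058081 * 12.3 * 0.48
V = 1.077 m^3

1.077


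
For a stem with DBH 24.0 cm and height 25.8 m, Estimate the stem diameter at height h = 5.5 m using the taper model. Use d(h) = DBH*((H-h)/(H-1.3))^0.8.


Taper: d(h) = DBH * ((H - h) / (H - 1.3))^0.8
Numerator = H - h = 25.8 - 5.5 = 20.3 m
Denominator = H - 1.3 = 25.8 - 1.3 = 24.5 m
Ratio = 20.3 / 24.5 = 0.82857
d = 24.0 * 0.82857^0.8 = 20.6 cm

20.6


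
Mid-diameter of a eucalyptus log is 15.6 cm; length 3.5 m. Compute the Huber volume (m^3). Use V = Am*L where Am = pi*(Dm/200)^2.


Huber: V = Am * L,  Am = pi*(Dm/200)^2
Am = pi*(15.6/200)^2 = 0.019113 m^2
V = 0.019113*3.5 = 0.0669 m^3

0.0669


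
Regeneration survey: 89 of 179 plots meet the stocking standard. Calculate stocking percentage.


Formula: Stocking % = stocked plots / total plots * 100
Stocking = 89 / 179 * 100
Stocking = 0.4972 * 100 = 49.7%

49.7


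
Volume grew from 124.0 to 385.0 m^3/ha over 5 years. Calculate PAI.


Formula: PAI = (V_T2 - V_T1) / (T2 - T1)
Volume increment = 385.0 - 124.0 = 261.0 m^3/ha
PAI = 261.0 / 5 = 52.2 m^3/ha/year

52.2


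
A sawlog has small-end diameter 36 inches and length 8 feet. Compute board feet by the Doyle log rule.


Doyle: BF = (D - 4)^2 * L / 16
Adjusted diameter = 36 - 4 = 32 in
(D-4)^2 = 32^2 = 1024
BF = 1024 * 8 / 16 = 512 BF

512


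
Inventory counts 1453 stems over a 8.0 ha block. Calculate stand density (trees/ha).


Formula: Stand Density = N_trees / Area_ha
Density = 1453 trees / 8.0 ha
Density = 182 trees/ha

182


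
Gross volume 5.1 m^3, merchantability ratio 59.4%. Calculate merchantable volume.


Formula: MV = V_total * (merchantable_pct / 100)
Merchantable fraction = 59.4% / 100 = 0.594
MV = 5.1 m^3 * 0.594 = 3.029 m^3

3.029


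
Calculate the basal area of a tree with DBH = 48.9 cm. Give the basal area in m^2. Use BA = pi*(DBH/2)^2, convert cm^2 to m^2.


Formula: BA = pi * (DBH/2)^2 / 10000  (cm^2 to m^2)
Radius = DBH/2 = 48.9/2 = 24.45 cm
BA = pi * 24.45^2 / 10000
   = 1878.0519 cm^2 / 10000
   = 0.1878 m^2

0.1878


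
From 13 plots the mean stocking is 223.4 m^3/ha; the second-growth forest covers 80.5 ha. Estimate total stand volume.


Formula: Total Volume = Mean Volume per ha * Total Area
Total Volume = 223.4 m^3/ha * 80.5 ha
Total Volume = 17984 m^3

17984


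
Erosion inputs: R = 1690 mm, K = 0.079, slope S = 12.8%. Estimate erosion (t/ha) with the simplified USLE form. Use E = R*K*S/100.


Formula: E = R * K * S / 100  (simplified USLE)
R * K = 1690 * 0.079 = 133.51
E = 133.51 * 12.8 / 100 = 17.09 t/ha

17.09


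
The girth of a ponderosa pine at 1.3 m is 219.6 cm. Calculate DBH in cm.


Formula: DBH = C / pi
DBH = 219.6 / pi
pi = 3.14159...
DBH = 69.9 cm

69.9


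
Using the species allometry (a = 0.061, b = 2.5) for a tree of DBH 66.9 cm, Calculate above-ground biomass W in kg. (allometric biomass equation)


Formula: W = a * DBH^b  (allometric power law)
DBH^b = 66.9^2.5 = 36607.0974
W = 0.061 * 36607.0974 = 2233.0 kg

2233.0


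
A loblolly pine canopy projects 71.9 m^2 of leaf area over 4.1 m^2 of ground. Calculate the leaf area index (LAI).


Formula: LAI = total leaf area / ground area  (dimensionless)
LAI = 71.9 m^2 / 4.1 m^2
LAI = 17.54

17.54


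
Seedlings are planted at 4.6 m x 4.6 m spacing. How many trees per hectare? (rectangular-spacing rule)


Formula: TPH = 10000 m^2/ha / (spacing_x * spacing_y)
Area per tree = 4.6 m * 4.6 m = 21.16 m^2
TPH = 10000 / 21.16 = 473 trees/ha

473


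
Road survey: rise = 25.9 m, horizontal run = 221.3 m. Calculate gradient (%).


Formula: Gradient = rise / run * 100
Gradient = 25.9 / 221.3 * 100 = 11.7%

11.7


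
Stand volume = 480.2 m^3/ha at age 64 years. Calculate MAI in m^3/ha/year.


Formula: MAI = Total Volume / Stand Age
MAI = 480.2 m^3/ha / 64 years
MAI = 7.5 m^3/ha/year

7.5


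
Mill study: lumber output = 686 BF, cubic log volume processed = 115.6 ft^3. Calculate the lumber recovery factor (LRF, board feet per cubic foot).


Formula: LRF = Lumber Output (BF) / Log Input (ft^3)
LRF = 686 BF / 115.6 ft^3
LRF = 5.93 BF/ft^3

5.93


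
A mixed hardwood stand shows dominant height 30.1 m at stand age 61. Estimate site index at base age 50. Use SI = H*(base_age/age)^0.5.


Formula: SI = H_dom * (base_age / age)^0.5
Age ratio = 50 / 61 = 0.81967
sqrt(age_ratio) = 0.90536
SI = 30.1 * 0.90536 = 27.3 m

27.3


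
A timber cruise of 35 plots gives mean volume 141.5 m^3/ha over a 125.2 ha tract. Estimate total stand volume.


Formula: Total Volume = Mean Volume per ha * Total Area
Total Volume = 141.5 m^3/ha * 125.2 ha
Total Volume = 17716 m^3

17716


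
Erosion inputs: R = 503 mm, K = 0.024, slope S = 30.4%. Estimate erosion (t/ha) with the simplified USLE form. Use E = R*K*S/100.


Formula: E = R * K * S / 100  (simplified USLE)
R * K = 503 * 0.024 = 12.072
E = 12.072 * 30.4 / 100 = 3.67 t/ha

3.67


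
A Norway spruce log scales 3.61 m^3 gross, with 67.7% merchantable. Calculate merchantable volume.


Formula: MV = V_total * (merchantable_pct / 100)
Merchantable fraction = 67.7% / 100 = 0.677
MV = 3.61 m^3 * 0.677 = 2.444 m^3

2.444


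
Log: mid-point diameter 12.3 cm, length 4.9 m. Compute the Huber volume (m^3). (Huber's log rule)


Huber: V = Am * L,  Am = pi*(Dm/200)^2
Am = pi*(12.3/200)^2 = 0.011882 m^2
V = 0.011882*4.9 = 0.0582 m^3

0.0582


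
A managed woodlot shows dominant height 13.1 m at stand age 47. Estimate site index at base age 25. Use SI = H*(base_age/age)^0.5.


Formula: SI = H_dom * (base_age / age)^0.5
Age ratio = 25 / 47 = 0.53191
sqrt(age_ratio) = 0.72932
SI = 13.1 * 0.72932 = 9.6 m

9.6


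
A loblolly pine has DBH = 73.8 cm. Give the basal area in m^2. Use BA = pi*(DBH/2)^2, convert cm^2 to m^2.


Formula: BA = pi * (DBH/2)^2 / 10000  (cm^2 to m^2)
Radius = DBH/2 = 73.8/2 = 36.9 cm
BA = pi * 36.9^2 / 10000
   = 4277.624 cm^2 / 10000
   = 0.4278 m^2

0.4278


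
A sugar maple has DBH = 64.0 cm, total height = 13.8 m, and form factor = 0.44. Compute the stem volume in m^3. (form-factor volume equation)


Formula: V = pi * (DBH/200)^2 * H * ff
Radius = DBH/200 = 64.0/200 = 0.32 m
Radius^2 = 0.32^2 = 0.1024 m^2
V = pi * 0.1024 * 13.8 * 0.44
V = 1.953 m^3

1.953


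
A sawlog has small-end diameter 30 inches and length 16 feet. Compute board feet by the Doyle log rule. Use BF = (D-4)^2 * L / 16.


Doyle: BF = (D - 4)^2 * L / 16
Adjusted diameter = 30 - 4 = 26 in
(D-4)^2 = 26^2 = 676
BF = 676 * 16 / 16 = 676 BF

676


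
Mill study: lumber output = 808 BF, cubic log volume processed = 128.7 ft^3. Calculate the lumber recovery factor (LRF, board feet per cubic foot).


Formula: LRF = Lumber Output (BF) / Log Input (ft^3)
LRF = 808 BF / 128.7 ft^3
LRF = 6.28 BF/ft^3

6.28


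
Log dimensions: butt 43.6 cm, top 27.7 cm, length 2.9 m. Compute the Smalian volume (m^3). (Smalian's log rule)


Smalian: V = (A1 + A2)/2 * L,  A = pi*(D/200)^2
A1 = pi*(43.6/200)^2 = 0.149301 m^2
A2 = pi*(27.7/200)^2 = 0.060263 m^2
V = (0.149301+0.060263)/2*2.9 = 0.3039 m^3

0.3039


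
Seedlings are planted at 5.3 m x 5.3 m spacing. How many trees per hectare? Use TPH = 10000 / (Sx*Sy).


Formula: TPH = 10000 m^2/ha / (spacing_x * spacing_y)
Area per tree = 5.3 m * 5.3 m = 28.09 m^2
TPH = 10000 / 28.09 = 356 trees/ha

356


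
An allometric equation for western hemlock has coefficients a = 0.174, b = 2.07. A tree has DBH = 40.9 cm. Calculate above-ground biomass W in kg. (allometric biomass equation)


Formula: W = a * DBH^b  (allometric power law)
DBH^b = 40.9^2.07 = 2169.0384
W = 0.174 * 2169.0384 = 377.4 kg

377.4


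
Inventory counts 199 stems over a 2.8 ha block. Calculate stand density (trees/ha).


Formula: Stand Density = N_trees / Area_ha
Density = 199 trees / 2.8 ha
Density = 71 trees/ha

71


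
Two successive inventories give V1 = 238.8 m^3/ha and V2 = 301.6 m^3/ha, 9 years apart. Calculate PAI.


Formula: PAI = (V_T2 - V_T1) / (T2 - T1)
Volume increment = 301.6 - 238.8 = 62.8 m^3/ha
PAI = 62.8 / 9 = 6.98 m^3/ha/year

6.98


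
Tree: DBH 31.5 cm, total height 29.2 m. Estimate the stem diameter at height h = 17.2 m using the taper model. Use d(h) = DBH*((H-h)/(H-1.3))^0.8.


Taper: d(h) = DBH * ((H - h) / (H - 1.3))^0.8
Numerator = H - h = 29.2 - 17.2 = 12.0 m
Denominator = H - 1.3 = 29.2 - 1.3 = 27.9 m
Ratio = 12.0 / 27.9 = 0.43011
d = 31.5 * 0.43011^0.8 = 16.0 cm

16.0


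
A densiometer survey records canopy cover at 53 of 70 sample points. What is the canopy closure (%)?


Formula: Canopy closure = covered points / total points * 100
Closure = 53 / 70 * 100
Closure = 0.7571 * 100 = 75.7%

75.7


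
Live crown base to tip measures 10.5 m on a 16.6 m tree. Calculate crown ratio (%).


Formula: Crown Ratio = (Crown Length / Total Height) * 100
CR = (10.5 m / 16.6 m) * 100
CR = 0.6325 * 100 = 63.3%

63.3


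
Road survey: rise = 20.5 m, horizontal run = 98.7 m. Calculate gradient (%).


Formula: Gradient = rise / run * 100
Gradient = 20.5 / 98.7 * 100 = 20.8%

20.8


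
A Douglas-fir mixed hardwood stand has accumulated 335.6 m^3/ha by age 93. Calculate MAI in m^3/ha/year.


Formula: MAI = Total Volume / Stand Age
MAI = 335.6 m^3/ha / 93 years
MAI = 3.61 m^3/ha/year

3.61


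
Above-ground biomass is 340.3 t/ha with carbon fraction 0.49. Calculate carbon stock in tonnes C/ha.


Formula: Carbon Stock = Biomass * Carbon Fraction
C = 340.3 t/ha * 0.49
C = 166.7 t C/ha

166.7


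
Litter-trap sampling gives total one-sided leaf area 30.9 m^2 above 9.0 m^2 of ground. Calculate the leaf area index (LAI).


Formula: LAI = total leaf area / ground area  (dimensionless)
LAI = 30.9 m^2 / 9.0 m^2
LAI = 3.43

3.43


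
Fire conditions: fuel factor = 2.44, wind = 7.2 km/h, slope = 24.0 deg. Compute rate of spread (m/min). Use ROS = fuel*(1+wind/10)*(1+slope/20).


Formula: ROS = fuel * (1 + wind/10) * (1 + slope/20)
Wind factor = 1 + 7.2/10 = 1.72
Slope factor = 1 + 24.0/20 = 2.2
ROS = 2.44 * 1.72 * 2.2 = 9.23 m/min

9.23


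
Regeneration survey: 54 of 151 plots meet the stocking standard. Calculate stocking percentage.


Formula: Stocking % = stocked plots / total plots * 100
Stocking = 54 / 151 * 100
Stocking = 0.3576 * 100 = 35.8%

35.8


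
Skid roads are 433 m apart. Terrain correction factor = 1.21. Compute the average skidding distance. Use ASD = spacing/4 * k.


Formula: ASD = (spacing / 4) * correction
Uncorrected distance = spacing / 4 = 433 / 4 = 108.25 m
ASD = 108.25 * 1.21 = 131 m

131


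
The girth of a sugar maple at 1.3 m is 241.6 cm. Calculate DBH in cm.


Formula: DBH = C / pi
DBH = 241.6 / pi
pi = 3.14159...
DBH = 76.9 cm

76.9


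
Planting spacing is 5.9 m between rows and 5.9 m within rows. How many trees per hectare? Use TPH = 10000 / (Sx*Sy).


Formula: TPH = 10000 m^2/ha / (spacing_x * spacing_y)
Area per tree = 5.9 m * 5.9 m = 34.81 m^2
TPH = 10000 / 34.81 = 287 trees/ha

287


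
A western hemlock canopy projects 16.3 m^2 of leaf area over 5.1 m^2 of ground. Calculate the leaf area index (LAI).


Formula: LAI = total leaf area / ground area  (dimensionless)
LAI = 16.3 m^2 / 5.1 m^2
LAI = 3.2

3.2


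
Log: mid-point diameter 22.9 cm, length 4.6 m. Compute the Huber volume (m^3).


Huber: V = Am * L,  Am = pi*(Dm/200)^2
Am = pi*(22.9/200)^2 = 0.041187 m^2
V = 0.041187*4.6 = 0.1895 m^3

0.1895


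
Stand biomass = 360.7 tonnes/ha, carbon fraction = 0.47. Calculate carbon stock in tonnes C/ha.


Formula: Carbon Stock = Biomass * Carbon Fraction
C = 360.7 t/ha * 0.47
C = 169.5 t C/ha

169.5


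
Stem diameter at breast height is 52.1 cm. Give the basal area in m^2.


Formula: BA = pi * (DBH/2)^2 / 10000  (cm^2 to m^2)
Radius = DBH/2 = 52.1/2 = 26.05 cm
BA = pi * 26.05^2 / 10000
   = 2131.8926 cm^2 / 10000
   = 0.2132 m^2

0.2132


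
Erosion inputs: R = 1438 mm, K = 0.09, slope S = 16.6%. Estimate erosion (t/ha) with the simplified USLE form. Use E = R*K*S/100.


Formula: E = R * K * S / 100  (simplified USLE)
R * K = 1438 * 0.09 = 129.42
E = 129.42 * 16.6 / 100 = 21.48 t/ha

21.48


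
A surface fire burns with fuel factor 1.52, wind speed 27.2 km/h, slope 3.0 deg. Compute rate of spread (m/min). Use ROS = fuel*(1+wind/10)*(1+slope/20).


Formula: ROS = fuel * (1 + wind/10) * (1 + slope/20)
Wind factor = 1 + 27.2/10 = 3.72
Slope factor = 1 + 3.0/20 = 1.15
ROS = 1.52 * 3.72 * 1.15 = 6.5 m/min

6.5


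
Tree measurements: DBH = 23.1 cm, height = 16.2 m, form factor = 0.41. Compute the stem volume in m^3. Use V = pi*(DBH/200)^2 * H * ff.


Formula: V = pi * (DBH/200)^2 * H * ff
Radius = DBH/200 = 23.1/200 = 0.1155 m
Radius^2 = 0.1155^2 = 0.01334025 m^2
V = pi * 0.01334025 * 16.2 * 0.41
V = 0.278 m^3

0.278


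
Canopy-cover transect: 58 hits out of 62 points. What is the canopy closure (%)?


Formula: Canopy closure = covered points / total points * 100
Closure = 58 / 62 * 100
Closure = 0.9355 * 100 = 93.5%

93.5


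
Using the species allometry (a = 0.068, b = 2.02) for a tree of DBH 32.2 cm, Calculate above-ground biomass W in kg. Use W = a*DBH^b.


Formula: W = a * DBH^b  (allometric power law)
DBH^b = 32.2^2.02 = 1111.3961
W = 0.068 * 1111.3961 = 75.6 kg

75.6


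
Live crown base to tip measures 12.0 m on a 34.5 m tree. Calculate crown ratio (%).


Formula: Crown Ratio = (Crown Length / Total Height) * 100
CR = (12.0 m / 34.5 m) * 100
CR = 0.3478 * 100 = 34.8%

34.8


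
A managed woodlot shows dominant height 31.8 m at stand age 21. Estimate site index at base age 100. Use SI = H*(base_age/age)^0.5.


Formula: SI = H_dom * (base_age / age)^0.5
Age ratio = 100 / 21 = 4.7619
sqrt(age_ratio) = 2.18218
SI = 31.8 * 2.18218 = 69.4 m

69.4


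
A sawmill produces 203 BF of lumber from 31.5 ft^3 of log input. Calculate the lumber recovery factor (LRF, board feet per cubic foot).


Formula: LRF = Lumber Output (BF) / Log Input (ft^3)
LRF = 203 BF / 31.5 ft^3
LRF = 6.44 BF/ft^3

6.44


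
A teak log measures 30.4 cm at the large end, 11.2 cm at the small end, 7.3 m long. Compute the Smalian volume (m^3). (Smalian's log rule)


Smalian: V = (A1 + A2)/2 * L,  A = pi*(D/200)^2
A1 = pi*(30.4/200)^2 = 0.072583 m^2
A2 = pi*(11.2/200)^2 = 0.009852 m^2
V = (0.072583+0.009852)/2*7.3 = 0.3009 m^3

0.3009


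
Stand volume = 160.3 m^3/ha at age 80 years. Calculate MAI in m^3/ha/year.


Formula: MAI = Total Volume / Stand Age
MAI = 160.3 m^3/ha / 80 years
MAI = 2.0 m^3/ha/year

2.0


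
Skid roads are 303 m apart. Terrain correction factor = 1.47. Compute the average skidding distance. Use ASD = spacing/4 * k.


Formula: ASD = (spacing / 4) * correction
Uncorrected distance = spacing / 4 = 303 / 4 = 75.75 m
ASD = 75.75 * 1.47 = 111 m

111


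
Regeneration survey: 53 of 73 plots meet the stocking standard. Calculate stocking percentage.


Formula: Stocking % = stocked plots / total plots * 100
Stocking = 53 / 73 * 100
Stocking = 0.726 * 100 = 72.6%

72.6


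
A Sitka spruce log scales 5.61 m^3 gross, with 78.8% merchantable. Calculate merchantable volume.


Formula: MV = V_total * (merchantable_pct / 100)
Merchantable fraction = 78.8% / 100 = 0.788
MV = 5.61 m^3 * 0.788 = 4.421 m^3

4.421


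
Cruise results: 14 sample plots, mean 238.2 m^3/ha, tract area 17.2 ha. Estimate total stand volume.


Formula: Total Volume = Mean Volume per ha * Total Area
Total Volume = 238.2 m^3/ha * 17.2 ha
Total Volume = 4097 m^3

4097


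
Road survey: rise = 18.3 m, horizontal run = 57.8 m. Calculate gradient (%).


Formula: Gradient = rise / run * 100
Gradient = 18.3 / 57.8 * 100 = 31.7%

31.7


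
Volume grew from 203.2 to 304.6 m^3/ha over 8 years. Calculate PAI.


Formula: PAI = (V_T2 - V_T1) / (T2 - T1)
Volume increment = 304.6 - 203.2 = 101.4 m^3/ha
PAI = 101.4 / 8 = 12.68 m^3/ha/year

12.68


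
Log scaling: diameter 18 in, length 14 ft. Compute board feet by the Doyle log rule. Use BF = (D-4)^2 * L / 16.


Doyle: BF = (D - 4)^2 * L / 16
Adjusted diameter = 18 - 4 = 14 in
(D-4)^2 = 14^2 = 196
BF = 196 * 14 / 16 = 172 BF

172


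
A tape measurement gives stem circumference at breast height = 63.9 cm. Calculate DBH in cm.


Formula: DBH = C / pi
DBH = 63.9 / pi
pi = 3.14159...
DBH = 20.3 cm

20.3


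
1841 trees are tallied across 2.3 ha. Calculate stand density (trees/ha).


Formula: Stand Density = N_trees / Area_ha
Density = 1841 trees / 2.3 ha
Density = 800 trees/ha

800


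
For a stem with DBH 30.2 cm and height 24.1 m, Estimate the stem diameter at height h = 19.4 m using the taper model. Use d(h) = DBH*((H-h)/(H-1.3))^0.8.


Taper: d(h) = DBH * ((H - h) / (H - 1.3))^0.8
Numerator = H - h = 24.1 - 19.4 = 4.7 m
Denominator = H - 1.3 = 24.1 - 1.3 = 22.8 m
Ratio = 4.7 / 22.8 = 0.20614
d = 30.2 * 0.20614^0.8 = 8.5 cm

8.5


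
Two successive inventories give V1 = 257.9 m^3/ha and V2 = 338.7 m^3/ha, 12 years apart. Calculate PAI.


Formula: PAI = (V_T2 - V_T1) / (T2 - T1)
Volume increment = 338.7 - 257.9 = 80.8 m^3/ha
PAI = 80.8 / 12 = 6.73 m^3/ha/year

6.73


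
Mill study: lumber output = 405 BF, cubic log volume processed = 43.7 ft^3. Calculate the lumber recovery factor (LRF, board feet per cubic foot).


Formula: LRF = Lumber Output (BF) / Log Input (ft^3)
LRF = 405 BF / 43.7 ft^3
LRF = 9.27 BF/ft^3

9.27


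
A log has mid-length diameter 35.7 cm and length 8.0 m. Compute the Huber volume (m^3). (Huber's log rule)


Huber: V = Am * L,  Am = pi*(Dm/200)^2
Am = pi*(35.7/200)^2 = 0.100098 m^2
V = 0.100098*8.0 = 0.8008 m^3

0.8008


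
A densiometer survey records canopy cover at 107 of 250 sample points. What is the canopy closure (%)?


Formula: Canopy closure = covered points / total points * 100
Closure = 107 / 250 * 100
Closure = 0.428 * 100 = 42.8%

42.8


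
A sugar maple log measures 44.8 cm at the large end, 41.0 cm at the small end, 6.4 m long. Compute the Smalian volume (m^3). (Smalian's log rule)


Smalian: V = (A1 + A2)/2 * L,  A = pi*(D/200)^2
A1 = pi*(44.8/200)^2 = 0.157633 m^2
A2 = pi*(41.0/200)^2 = 0.132025 m^2
V = (0.157633+0.132025)/2*6.4 = 0.9269 m^3

0.9269


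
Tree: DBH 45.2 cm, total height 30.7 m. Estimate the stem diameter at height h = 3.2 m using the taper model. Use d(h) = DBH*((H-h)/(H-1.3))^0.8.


Taper: d(h) = DBH * ((H - h) / (H - 1.3))^0.8
Numerator = H - h = 30.7 - 3.2 = 27.5 m
Denominator = H - 1.3 = 30.7 - 1.3 = 29.4 m
Ratio = 27.5 / 29.4 = 0.93537
d = 45.2 * 0.93537^0.8 = 42.8 cm

42.8


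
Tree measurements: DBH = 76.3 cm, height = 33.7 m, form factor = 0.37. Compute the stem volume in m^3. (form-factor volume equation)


Formula: V = pi * (DBH/200)^2 * H * ff
Radius = DBH/200 = 76.3/200 = 0.3815 m
Radius^2 = 0.3815^2 = 0.14554225 m^2
V = pi * 0.14554225 * 33.7 * 0.37
V = 5.701 m^3

5.701


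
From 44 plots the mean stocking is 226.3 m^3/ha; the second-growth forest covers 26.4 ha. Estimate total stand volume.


Formula: Total Volume = Mean Volume per ha * Total Area
Total Volume = 226.3 m^3/ha * 26.4 ha
Total Volume = 5974 m^3

5974


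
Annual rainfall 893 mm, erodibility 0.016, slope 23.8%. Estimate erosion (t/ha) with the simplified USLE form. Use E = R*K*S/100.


Formula: E = R * K * S / 100  (simplified USLE)
R * K = 893 * 0.016 = 14.288
E = 14.288 * 23.8 / 100 = 3.4 t/ha

3.4


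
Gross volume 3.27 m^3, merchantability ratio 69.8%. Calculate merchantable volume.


Formula: MV = V_total * (merchantable_pct / 100)
Merchantable fraction = 69.8% / 100 = 0.698
MV = 3.27 m^3 * 0.698 = 2.282 m^3

2.282


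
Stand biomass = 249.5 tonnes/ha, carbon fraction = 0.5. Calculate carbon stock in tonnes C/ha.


Formula: Carbon Stock = Biomass * Carbon Fraction
C = 249.5 t/ha * 0.5
C = 124.8 t C/ha

124.8


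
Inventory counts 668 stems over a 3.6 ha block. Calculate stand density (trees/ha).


Formula: Stand Density = N_trees / Area_ha
Density = 668 trees / 3.6 ha
Density = 186 trees/ha

186


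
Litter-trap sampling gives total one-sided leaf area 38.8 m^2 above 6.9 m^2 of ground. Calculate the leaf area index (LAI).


Formula: LAI = total leaf area / ground area  (dimensionless)
LAI = 38.8 m^2 / 6.9 m^2
LAI = 5.62

5.62


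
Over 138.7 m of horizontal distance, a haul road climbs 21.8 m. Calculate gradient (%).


Formula: Gradient = rise / run * 100
Gradient = 21.8 / 138.7 * 100 = 15.7%

15.7


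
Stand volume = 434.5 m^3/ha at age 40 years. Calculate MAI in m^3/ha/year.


Formula: MAI = Total Volume / Stand Age
MAI = 434.5 m^3/ha / 40 years
MAI = 10.86 m^3/ha/year

10.86


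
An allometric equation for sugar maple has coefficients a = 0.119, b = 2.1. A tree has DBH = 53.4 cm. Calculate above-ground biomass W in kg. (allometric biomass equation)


Formula: W = a * DBH^b  (allometric power law)
DBH^b = 53.4^2.1 = 4244.5987
W = 0.119 * 4244.5987 = 505.1 kg

505.1


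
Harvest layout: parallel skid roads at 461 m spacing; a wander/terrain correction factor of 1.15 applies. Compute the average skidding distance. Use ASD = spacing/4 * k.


Formula: ASD = (spacing / 4) * correction
Uncorrected distance = spacing / 4 = 461 / 4 = 115.25 m
ASD = 115.25 * 1.15 = 133 m

133


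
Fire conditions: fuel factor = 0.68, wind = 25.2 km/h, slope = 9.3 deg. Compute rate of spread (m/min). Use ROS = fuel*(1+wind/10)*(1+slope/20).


Formula: ROS = fuel * (1 + wind/10) * (1 + slope/20)
Wind factor = 1 + 25.2/10 = 3.52
Slope factor = 1 + 9.3/20 = 1.465
ROS = 0.68 * 3.52 * 1.465 = 3.51 m/min

3.51


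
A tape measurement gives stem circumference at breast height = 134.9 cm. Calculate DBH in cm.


Formula: DBH = C / pi
DBH = 134.9 / pi
pi = 3.14159...
DBH = 42.9 cm

42.9


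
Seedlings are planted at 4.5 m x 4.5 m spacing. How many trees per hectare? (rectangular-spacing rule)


Formula: TPH = 10000 m^2/ha / (spacing_x * spacing_y)
Area per tree = 4.5 m * 4.5 m = 20.25 m^2
TPH = 10000 / 20.25 = 494 trees/ha

494


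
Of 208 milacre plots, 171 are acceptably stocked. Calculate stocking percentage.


Formula: Stocking % = stocked plots / total plots * 100
Stocking = 171 / 208 * 100
Stocking = 0.8221 * 100 = 82.2%

82.2


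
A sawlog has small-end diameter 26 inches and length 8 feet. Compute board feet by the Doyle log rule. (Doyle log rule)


Doyle: BF = (D - 4)^2 * L / 16
Adjusted diameter = 26 - 4 = 22 in
(D-4)^2 = 22^2 = 484
BF = 484 * 8 / 16 = 242 BF

242


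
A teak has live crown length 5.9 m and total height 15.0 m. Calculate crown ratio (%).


Formula: Crown Ratio = (Crown Length / Total Height) * 100
CR = (5.9 m / 15.0 m) * 100
CR = 0.3933 * 100 = 39.3%

39.3


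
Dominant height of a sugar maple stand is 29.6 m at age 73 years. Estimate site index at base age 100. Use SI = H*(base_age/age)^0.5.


Formula: SI = H_dom * (base_age / age)^0.5
Age ratio = 100 / 73 = 1.36986
sqrt(age_ratio) = 1.17041
SI = 29.6 * 1.17041 = 34.6 m

34.6


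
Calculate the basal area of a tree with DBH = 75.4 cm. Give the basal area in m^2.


Formula: BA = pi * (DBH/2)^2 / 10000  (cm^2 to m^2)
Radius = DBH/2 = 75.4/2 = 37.7 cm
BA = pi * 37.7^2 / 10000
   = 4465.1142 cm^2 / 10000
   = 0.4465 m^2

0.4465


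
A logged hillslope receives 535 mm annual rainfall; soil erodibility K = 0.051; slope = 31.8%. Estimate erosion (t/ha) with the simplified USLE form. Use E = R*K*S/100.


Formula: E = R * K * S / 100  (simplified USLE)
R * K = 535 * 0.051 = 27.285
E = 27.285 * 31.8 / 100 = 8.68 t/ha

8.68


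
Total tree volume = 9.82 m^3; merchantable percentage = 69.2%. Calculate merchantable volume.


Formula: MV = V_total * (merchantable_pct / 100)
Merchantable fraction = 69.2% / 100 = 0.692
MV = 9.82 m^3 * 0.692 = 6.795 m^3

6.795


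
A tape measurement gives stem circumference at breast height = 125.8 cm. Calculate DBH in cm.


Formula: DBH = C / pi
DBH = 125.8 / pi
pi = 3.14159...
DBH = 40.0 cm

40.0


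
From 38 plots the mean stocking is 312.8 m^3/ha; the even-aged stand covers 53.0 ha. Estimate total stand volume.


Formula: Total Volume = Mean Volume per ha * Total Area
Total Volume = 312.8 m^3/ha * 53.0 ha
Total Volume = 16578 m^3

16578


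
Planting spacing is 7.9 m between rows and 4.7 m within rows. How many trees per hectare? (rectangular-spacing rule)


Formula: TPH = 10000 m^2/ha / (spacing_x * spacing_y)
Area per tree = 7.9 m * 4.7 m = 37.13 m^2
TPH = 10000 / 37.13 = 269 trees/ha

269


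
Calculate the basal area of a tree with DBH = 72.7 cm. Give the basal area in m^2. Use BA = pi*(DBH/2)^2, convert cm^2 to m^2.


Formula: BA = pi * (DBH/2)^2 / 10000  (cm^2 to m^2)
Radius = DBH/2 = 72.7/2 = 36.35 cm
BA = pi * 36.35^2 / 10000
   = 4151.0571 cm^2 / 10000
   = 0.4151 m^2

0.4151


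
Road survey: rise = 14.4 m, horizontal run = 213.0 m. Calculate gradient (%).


Formula: Gradient = rise / run * 100
Gradient = 14.4 / 213.0 * 100 = 6.8%

6.8


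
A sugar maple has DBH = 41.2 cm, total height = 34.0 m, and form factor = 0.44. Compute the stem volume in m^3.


Formula: V = pi * (DBH/200)^2 * H * ff
Radius = DBH/200 = 41.2/200 = 0.206 m
Radius^2 = 0.206^2 = 0.042436 m^2
V = pi * 0.042436 * 34.0 * 0.44
V = 1.994 m^3

1.994


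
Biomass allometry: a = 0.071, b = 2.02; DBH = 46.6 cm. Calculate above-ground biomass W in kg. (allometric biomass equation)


Formula: W = a * DBH^b  (allometric power law)
DBH^b = 46.6^2.02 = 2344.9822
W = 0.071 * 2344.9822 = 166.5 kg

166.5


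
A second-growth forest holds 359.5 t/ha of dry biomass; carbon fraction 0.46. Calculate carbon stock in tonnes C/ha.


Formula: Carbon Stock = Biomass * Carbon Fraction
C = 359.5 t/ha * 0.46
C = 165.4 t C/ha

165.4


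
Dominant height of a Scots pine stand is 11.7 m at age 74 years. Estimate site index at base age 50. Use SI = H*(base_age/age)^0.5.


Formula: SI = H_dom * (base_age / age)^0.5
Age ratio = 50 / 74 = 0.67568
sqrt(age_ratio) = 0.82199
SI = 11.7 * 0.82199 = 9.6 m

9.6


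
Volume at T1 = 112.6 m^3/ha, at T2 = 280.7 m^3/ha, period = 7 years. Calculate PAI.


Formula: PAI = (V_T2 - V_T1) / (T2 - T1)
Volume increment = 280.7 - 112.6 = 168.1 m^3/ha
PAI = 168.1 / 7 = 24.01 m^3/ha/year

24.01


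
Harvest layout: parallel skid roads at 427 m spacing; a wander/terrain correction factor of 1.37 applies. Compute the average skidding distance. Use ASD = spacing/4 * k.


Formula: ASD = (spacing / 4) * correction
Uncorrected distance = spacing / 4 = 427 / 4 = 106.75 m
ASD = 106.75 * 1.37 = 146 m

146


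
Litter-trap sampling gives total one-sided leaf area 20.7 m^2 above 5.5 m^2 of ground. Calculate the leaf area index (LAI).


Formula: LAI = total leaf area / ground area  (dimensionless)
LAI = 20.7 m^2 / 5.5 m^2
LAI = 3.76

3.76


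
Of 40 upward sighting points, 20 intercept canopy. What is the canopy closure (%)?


Formula: Canopy closure = covered points / total points * 100
Closure = 20 / 40 * 100
Closure = 0.5 * 100 = 50.0%

50.0


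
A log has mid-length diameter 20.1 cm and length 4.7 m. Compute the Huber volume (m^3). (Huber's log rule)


Huber: V = Am * L,  Am = pi*(Dm/200)^2
Am = pi*(20.1/200)^2 = 0.031731 m^2
V = 0.031731*4.7 = 0.1491 m^3

0.1491


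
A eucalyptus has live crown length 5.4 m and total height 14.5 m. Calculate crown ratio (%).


Formula: Crown Ratio = (Crown Length / Total Height) * 100
CR = (5.4 m / 14.5 m) * 100
CR = 0.3724 * 100 = 37.2%

37.2


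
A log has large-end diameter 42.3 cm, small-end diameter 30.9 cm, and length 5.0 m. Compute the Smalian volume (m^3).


Smalian: V = (A1 + A2)/2 * L,  A = pi*(D/200)^2
A1 = pi*(42.3/200)^2 = 0.140531 m^2
A2 = pi*(30.9/200)^2 = 0.074991 m^2
V = (0.140531+0.074991)/2*5.0 = 0.5388 m^3

0.5388


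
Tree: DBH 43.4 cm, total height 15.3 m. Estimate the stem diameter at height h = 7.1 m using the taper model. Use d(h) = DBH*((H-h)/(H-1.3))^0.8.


Taper: d(h) = DBH * ((H - h) / (H - 1.3))^0.8
Numerator = H - h = 15.3 - 7.1 = 8.2 m
Denominator = H - 1.3 = 15.3 - 1.3 = 14.0 m
Ratio = 8.2 / 14.0 = 0.58571
d = 43.4 * 0.58571^0.8 = 28.3 cm

28.3


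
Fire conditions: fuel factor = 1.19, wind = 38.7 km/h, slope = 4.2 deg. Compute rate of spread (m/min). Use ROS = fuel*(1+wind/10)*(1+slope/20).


Formula: ROS = fuel * (1 + wind/10) * (1 + slope/20)
Wind factor = 1 + 38.7/10 = 4.87
Slope factor = 1 + 4.2/20 = 1.21
ROS = 1.19 * 4.87 * 1.21 = 7.01 m/min

7.01


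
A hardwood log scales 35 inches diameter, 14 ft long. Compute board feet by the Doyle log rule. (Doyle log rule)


Doyle: BF = (D - 4)^2 * L / 16
Adjusted diameter = 35 - 4 = 31 in
(D-4)^2 = 31^2 = 961
BF = 961 * 14 / 16 = 841 BF

841


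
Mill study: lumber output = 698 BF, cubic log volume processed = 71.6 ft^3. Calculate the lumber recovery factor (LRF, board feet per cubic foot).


Formula: LRF = Lumber Output (BF) / Log Input (ft^3)
LRF = 698 BF / 71.6 ft^3
LRF = 9.75 BF/ft^3

9.75


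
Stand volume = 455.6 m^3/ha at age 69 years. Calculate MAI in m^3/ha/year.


Formula: MAI = Total Volume / Stand Age
MAI = 455.6 m^3/ha / 69 years
MAI = 6.6 m^3/ha/year

6.6


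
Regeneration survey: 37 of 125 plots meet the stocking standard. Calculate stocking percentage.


Formula: Stocking % = stocked plots / total plots * 100
Stocking = 37 / 125 * 100
Stocking = 0.296 * 100 = 29.6%

29.6


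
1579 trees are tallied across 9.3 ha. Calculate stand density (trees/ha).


Formula: Stand Density = N_trees / Area_ha
Density = 1579 trees / 9.3 ha
Density = 170 trees/ha

170


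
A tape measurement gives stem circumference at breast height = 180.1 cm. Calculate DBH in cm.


Formula: DBH = C / pi
DBH = 180.1 / pi
pi = 3.14159...
DBH = 57.3 cm

57.3


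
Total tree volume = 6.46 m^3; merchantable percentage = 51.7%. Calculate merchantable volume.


Formula: MV = V_total * (merchantable_pct / 100)
Merchantable fraction = 51.7% / 100 = 0.517
MV = 6.46 m^3 * 0.517 = 3.34 m^3

3.34


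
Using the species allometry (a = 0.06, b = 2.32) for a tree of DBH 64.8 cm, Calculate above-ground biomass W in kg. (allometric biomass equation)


Formula: W = a * DBH^b  (allometric power law)
DBH^b = 64.8^2.32 = 15953.4279
W = 0.06 * 15953.4279 = 957.2 kg

957.2


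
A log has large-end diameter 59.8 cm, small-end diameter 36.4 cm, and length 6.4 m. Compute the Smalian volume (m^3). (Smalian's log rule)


Smalian: V = (A1 + A2)/2 * L,  A = pi*(D/200)^2
A1 = pi*(59.8/200)^2 = 0.280862 m^2
A2 = pi*(36.4/200)^2 = 0.104062 m^2
V = (0.280862+0.104062)/2*6.4 = 1.2318 m^3

1.2318


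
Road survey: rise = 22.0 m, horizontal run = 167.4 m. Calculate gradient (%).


Formula: Gradient = rise / run * 100
Gradient = 22.0 / 167.4 * 100 = 13.1%

13.1


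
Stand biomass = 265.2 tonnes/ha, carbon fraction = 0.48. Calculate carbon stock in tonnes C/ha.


Formula: Carbon Stock = Biomass * Carbon Fraction
C = 265.2 t/ha * 0.48
C = 127.3 t C/ha

127.3


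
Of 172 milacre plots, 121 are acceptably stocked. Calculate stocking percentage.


Formula: Stocking % = stocked plots / total plots * 100
Stocking = 121 / 172 * 100
Stocking = 0.7035 * 100 = 70.3%

70.3


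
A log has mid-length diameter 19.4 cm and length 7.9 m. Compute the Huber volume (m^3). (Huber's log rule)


Huber: V = Am * L,  Am = pi*(Dm/200)^2
Am = pi*(19.4/200)^2 = 0.029559 m^2
V = 0.029559*7.9 = 0.2335 m^3

0.2335


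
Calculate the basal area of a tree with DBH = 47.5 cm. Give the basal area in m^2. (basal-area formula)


Formula: BA = pi * (DBH/2)^2 / 10000  (cm^2 to m^2)
Radius = DBH/2 = 47.5/2 = 23.75 cm
BA = pi * 23.75^2 / 10000
   = 1772.0546 cm^2 / 10000
   = 0.1772 m^2

0.1772


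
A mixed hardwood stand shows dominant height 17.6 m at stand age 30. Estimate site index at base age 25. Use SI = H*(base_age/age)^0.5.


Formula: SI = H_dom * (base_age / age)^0.5
Age ratio = 25 / 30 = 0.83333
sqrt(age_ratio) = 0.91287
SI = 17.6 * 0.91287 = 16.1 m

16.1


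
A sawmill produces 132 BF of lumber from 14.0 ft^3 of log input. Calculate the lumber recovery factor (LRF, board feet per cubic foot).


Formula: LRF = Lumber Output (BF) / Log Input (ft^3)
LRF = 132 BF / 14.0 ft^3
LRF = 9.43 BF/ft^3

9.43


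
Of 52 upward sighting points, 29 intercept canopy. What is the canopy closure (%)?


Formula: Canopy closure = covered points / total points * 100
Closure = 29 / 52 * 100
Closure = 0.5577 * 100 = 55.8%

55.8


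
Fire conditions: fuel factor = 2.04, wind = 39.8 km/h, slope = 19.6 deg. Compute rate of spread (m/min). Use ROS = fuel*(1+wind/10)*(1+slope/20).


Formula: ROS = fuel * (1 + wind/10) * (1 + slope/20)
Wind factor = 1 + 39.8/10 = 4.98
Slope factor = 1 + 19.6/20 = 1.98
ROS = 2.04 * 4.98 * 1.98 = 20.12 m/min

20.12


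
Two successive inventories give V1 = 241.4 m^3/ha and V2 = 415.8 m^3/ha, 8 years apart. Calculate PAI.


Formula: PAI = (V_T2 - V_T1) / (T2 - T1)
Volume increment = 415.8 - 241.4 = 174.4 m^3/ha
PAI = 174.4 / 8 = 21.8 m^3/ha/year

21.8


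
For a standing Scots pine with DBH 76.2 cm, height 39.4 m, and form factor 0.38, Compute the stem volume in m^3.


Formula: V = pi * (DBH/200)^2 * H * ff
Radius = DBH/200 = 76.2/200 = 0.381 m
Radius^2 = 0.381^2 = 0.145161 m^2
V = pi * 0.145161 * 39.4 * 0.38
V = 6.828 m^3

6.828


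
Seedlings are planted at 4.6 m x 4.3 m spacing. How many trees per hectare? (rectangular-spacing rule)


Formula: TPH = 10000 m^2/ha / (spacing_x * spacing_y)
Area per tree = 4.6 m * 4.3 m = 19.78 m^2
TPH = 10000 / 19.78 = 506 trees/ha

506


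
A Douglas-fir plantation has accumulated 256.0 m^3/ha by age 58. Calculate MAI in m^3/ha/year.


Formula: MAI = Total Volume / Stand Age
MAI = 256.0 m^3/ha / 58 years
MAI = 4.41 m^3/ha/year

4.41


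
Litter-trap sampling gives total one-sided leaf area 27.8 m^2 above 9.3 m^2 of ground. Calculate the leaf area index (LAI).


Formula: LAI = total leaf area / ground area  (dimensionless)
LAI = 27.8 m^2 / 9.3 m^2
LAI = 2.99

2.99


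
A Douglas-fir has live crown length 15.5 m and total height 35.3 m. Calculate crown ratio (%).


Formula: Crown Ratio = (Crown Length / Total Height) * 100
CR = (15.5 m / 35.3 m) * 100
CR = 0.4391 * 100 = 43.9%

43.9


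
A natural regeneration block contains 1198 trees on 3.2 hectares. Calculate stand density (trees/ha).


Formula: Stand Density = N_trees / Area_ha
Density = 1198 trees / 3.2 ha
Density = 374 trees/ha

374


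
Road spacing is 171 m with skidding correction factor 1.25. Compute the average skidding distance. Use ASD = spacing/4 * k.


Formula: ASD = (spacing / 4) * correction
Uncorrected distance = spacing / 4 = 171 / 4 = 42.75 m
ASD = 42.75 * 1.25 = 53 m

53


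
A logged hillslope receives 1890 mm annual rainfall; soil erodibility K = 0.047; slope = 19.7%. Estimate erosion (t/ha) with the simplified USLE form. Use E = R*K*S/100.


Formula: E = R * K * S / 100  (simplified USLE)
R * K = 1890 * 0.047 = 88.83
E = 88.83 * 19.7 / 100 = 17.5 t/ha

17.5


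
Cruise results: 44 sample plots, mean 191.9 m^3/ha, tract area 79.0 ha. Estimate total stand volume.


Formula: Total Volume = Mean Volume per ha * Total Area
Total Volume = 191.9 m^3/ha * 79.0 ha
Total Volume = 15160 m^3

15160


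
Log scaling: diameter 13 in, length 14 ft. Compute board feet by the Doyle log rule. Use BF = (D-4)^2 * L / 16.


Doyle: BF = (D - 4)^2 * L / 16
Adjusted diameter = 13 - 4 = 9 in
(D-4)^2 = 9^2 = 81
BF = 81 * 14 / 16 = 71 BF

71


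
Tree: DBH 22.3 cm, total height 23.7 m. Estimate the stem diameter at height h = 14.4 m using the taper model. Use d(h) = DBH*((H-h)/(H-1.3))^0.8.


Taper: d(h) = DBH * ((H - h) / (H - 1.3))^0.8
Numerator = H - h = 23.7 - 14.4 = 9.3 m
Denominator = H - 1.3 = 23.7 - 1.3 = 22.4 m
Ratio = 9.3 / 22.4 = 0.41518
d = 22.3 * 0.41518^0.8 = 11.0 cm

11.0
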